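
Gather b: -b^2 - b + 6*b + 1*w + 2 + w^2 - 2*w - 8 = -b^2 + 5*b + w^2 - w - 6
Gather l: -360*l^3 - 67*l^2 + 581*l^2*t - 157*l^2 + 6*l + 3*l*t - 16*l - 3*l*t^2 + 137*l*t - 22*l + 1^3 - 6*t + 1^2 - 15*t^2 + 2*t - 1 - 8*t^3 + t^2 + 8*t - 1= -360*l^3 + l^2*(581*t - 224) + l*(-3*t^2 + 140*t - 32) - 8*t^3 - 14*t^2 + 4*t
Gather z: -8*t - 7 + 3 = -8*t - 4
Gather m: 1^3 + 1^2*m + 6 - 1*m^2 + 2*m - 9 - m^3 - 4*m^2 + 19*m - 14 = -m^3 - 5*m^2 + 22*m - 16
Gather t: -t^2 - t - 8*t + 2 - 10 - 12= -t^2 - 9*t - 20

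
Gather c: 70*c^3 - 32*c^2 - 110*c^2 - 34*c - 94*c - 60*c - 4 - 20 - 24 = 70*c^3 - 142*c^2 - 188*c - 48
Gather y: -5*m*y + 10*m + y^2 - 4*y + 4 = 10*m + y^2 + y*(-5*m - 4) + 4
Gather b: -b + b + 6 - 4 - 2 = 0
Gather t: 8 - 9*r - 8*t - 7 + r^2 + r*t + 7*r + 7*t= r^2 - 2*r + t*(r - 1) + 1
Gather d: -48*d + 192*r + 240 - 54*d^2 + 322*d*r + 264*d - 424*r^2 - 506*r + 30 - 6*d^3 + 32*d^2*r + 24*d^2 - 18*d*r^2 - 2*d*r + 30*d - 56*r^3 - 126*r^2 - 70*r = -6*d^3 + d^2*(32*r - 30) + d*(-18*r^2 + 320*r + 246) - 56*r^3 - 550*r^2 - 384*r + 270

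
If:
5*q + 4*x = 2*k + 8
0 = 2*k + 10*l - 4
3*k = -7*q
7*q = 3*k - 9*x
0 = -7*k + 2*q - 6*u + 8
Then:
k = -168/31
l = 46/31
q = 72/31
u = 784/93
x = -112/31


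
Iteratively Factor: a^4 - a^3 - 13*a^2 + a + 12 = (a - 4)*(a^3 + 3*a^2 - a - 3) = (a - 4)*(a + 1)*(a^2 + 2*a - 3) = (a - 4)*(a + 1)*(a + 3)*(a - 1)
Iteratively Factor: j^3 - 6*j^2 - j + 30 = (j - 5)*(j^2 - j - 6) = (j - 5)*(j - 3)*(j + 2)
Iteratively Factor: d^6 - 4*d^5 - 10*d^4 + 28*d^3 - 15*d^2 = (d)*(d^5 - 4*d^4 - 10*d^3 + 28*d^2 - 15*d) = d*(d - 1)*(d^4 - 3*d^3 - 13*d^2 + 15*d) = d*(d - 5)*(d - 1)*(d^3 + 2*d^2 - 3*d) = d*(d - 5)*(d - 1)*(d + 3)*(d^2 - d) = d^2*(d - 5)*(d - 1)*(d + 3)*(d - 1)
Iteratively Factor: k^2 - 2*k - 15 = (k + 3)*(k - 5)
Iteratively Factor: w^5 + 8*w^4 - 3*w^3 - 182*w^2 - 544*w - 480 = (w + 3)*(w^4 + 5*w^3 - 18*w^2 - 128*w - 160) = (w + 3)*(w + 4)*(w^3 + w^2 - 22*w - 40) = (w + 2)*(w + 3)*(w + 4)*(w^2 - w - 20) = (w + 2)*(w + 3)*(w + 4)^2*(w - 5)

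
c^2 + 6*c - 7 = (c - 1)*(c + 7)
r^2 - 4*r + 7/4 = (r - 7/2)*(r - 1/2)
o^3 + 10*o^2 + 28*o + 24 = (o + 2)^2*(o + 6)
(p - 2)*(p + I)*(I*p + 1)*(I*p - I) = -p^4 + 3*p^3 - 3*p^2 + 3*p - 2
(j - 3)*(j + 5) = j^2 + 2*j - 15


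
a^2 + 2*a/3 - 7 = (a - 7/3)*(a + 3)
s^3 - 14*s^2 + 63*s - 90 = (s - 6)*(s - 5)*(s - 3)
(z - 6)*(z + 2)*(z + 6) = z^3 + 2*z^2 - 36*z - 72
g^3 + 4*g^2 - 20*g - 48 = (g - 4)*(g + 2)*(g + 6)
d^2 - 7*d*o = d*(d - 7*o)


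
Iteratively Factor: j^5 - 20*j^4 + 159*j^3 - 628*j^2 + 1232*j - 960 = (j - 3)*(j^4 - 17*j^3 + 108*j^2 - 304*j + 320) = (j - 4)*(j - 3)*(j^3 - 13*j^2 + 56*j - 80) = (j - 4)^2*(j - 3)*(j^2 - 9*j + 20) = (j - 5)*(j - 4)^2*(j - 3)*(j - 4)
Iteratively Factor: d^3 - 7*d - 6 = (d + 1)*(d^2 - d - 6) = (d - 3)*(d + 1)*(d + 2)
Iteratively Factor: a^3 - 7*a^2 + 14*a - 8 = (a - 2)*(a^2 - 5*a + 4) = (a - 2)*(a - 1)*(a - 4)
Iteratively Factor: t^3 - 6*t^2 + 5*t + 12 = (t - 4)*(t^2 - 2*t - 3) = (t - 4)*(t + 1)*(t - 3)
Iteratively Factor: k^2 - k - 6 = (k + 2)*(k - 3)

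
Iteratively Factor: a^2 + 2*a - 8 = (a + 4)*(a - 2)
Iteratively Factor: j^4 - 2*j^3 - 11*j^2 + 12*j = (j + 3)*(j^3 - 5*j^2 + 4*j) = (j - 4)*(j + 3)*(j^2 - j) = (j - 4)*(j - 1)*(j + 3)*(j)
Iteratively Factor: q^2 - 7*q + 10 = (q - 2)*(q - 5)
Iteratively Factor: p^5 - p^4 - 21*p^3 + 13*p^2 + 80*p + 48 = (p + 1)*(p^4 - 2*p^3 - 19*p^2 + 32*p + 48) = (p - 3)*(p + 1)*(p^3 + p^2 - 16*p - 16) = (p - 3)*(p + 1)^2*(p^2 - 16) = (p - 3)*(p + 1)^2*(p + 4)*(p - 4)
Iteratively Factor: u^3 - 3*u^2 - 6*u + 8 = (u - 4)*(u^2 + u - 2) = (u - 4)*(u + 2)*(u - 1)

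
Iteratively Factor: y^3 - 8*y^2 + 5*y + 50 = (y - 5)*(y^2 - 3*y - 10) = (y - 5)*(y + 2)*(y - 5)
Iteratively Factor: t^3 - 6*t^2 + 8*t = (t - 4)*(t^2 - 2*t) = (t - 4)*(t - 2)*(t)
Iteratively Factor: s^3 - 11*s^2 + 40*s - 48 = (s - 4)*(s^2 - 7*s + 12) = (s - 4)^2*(s - 3)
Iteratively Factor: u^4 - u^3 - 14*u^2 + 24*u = (u + 4)*(u^3 - 5*u^2 + 6*u) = (u - 2)*(u + 4)*(u^2 - 3*u) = u*(u - 2)*(u + 4)*(u - 3)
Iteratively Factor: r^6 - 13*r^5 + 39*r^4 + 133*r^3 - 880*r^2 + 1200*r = (r - 5)*(r^5 - 8*r^4 - r^3 + 128*r^2 - 240*r) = (r - 5)*(r - 3)*(r^4 - 5*r^3 - 16*r^2 + 80*r) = (r - 5)*(r - 3)*(r + 4)*(r^3 - 9*r^2 + 20*r) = (r - 5)*(r - 4)*(r - 3)*(r + 4)*(r^2 - 5*r) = (r - 5)^2*(r - 4)*(r - 3)*(r + 4)*(r)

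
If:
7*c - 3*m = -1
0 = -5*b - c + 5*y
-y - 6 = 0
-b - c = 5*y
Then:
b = -15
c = 45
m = 316/3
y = -6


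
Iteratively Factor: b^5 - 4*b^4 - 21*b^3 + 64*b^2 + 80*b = (b)*(b^4 - 4*b^3 - 21*b^2 + 64*b + 80) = b*(b - 5)*(b^3 + b^2 - 16*b - 16) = b*(b - 5)*(b + 4)*(b^2 - 3*b - 4) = b*(b - 5)*(b - 4)*(b + 4)*(b + 1)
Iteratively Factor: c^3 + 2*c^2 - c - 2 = (c - 1)*(c^2 + 3*c + 2) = (c - 1)*(c + 1)*(c + 2)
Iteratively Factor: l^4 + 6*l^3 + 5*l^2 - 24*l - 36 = (l + 3)*(l^3 + 3*l^2 - 4*l - 12) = (l + 3)^2*(l^2 - 4) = (l + 2)*(l + 3)^2*(l - 2)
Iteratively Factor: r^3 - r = (r - 1)*(r^2 + r) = r*(r - 1)*(r + 1)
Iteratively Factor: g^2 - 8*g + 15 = (g - 3)*(g - 5)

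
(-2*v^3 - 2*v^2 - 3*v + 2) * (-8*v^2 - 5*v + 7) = 16*v^5 + 26*v^4 + 20*v^3 - 15*v^2 - 31*v + 14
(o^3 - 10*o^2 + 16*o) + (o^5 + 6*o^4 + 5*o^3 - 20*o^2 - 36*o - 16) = o^5 + 6*o^4 + 6*o^3 - 30*o^2 - 20*o - 16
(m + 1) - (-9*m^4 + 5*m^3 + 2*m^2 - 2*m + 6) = 9*m^4 - 5*m^3 - 2*m^2 + 3*m - 5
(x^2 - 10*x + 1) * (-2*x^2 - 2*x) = -2*x^4 + 18*x^3 + 18*x^2 - 2*x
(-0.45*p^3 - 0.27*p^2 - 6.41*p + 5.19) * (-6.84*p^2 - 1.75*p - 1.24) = 3.078*p^5 + 2.6343*p^4 + 44.8749*p^3 - 23.9473*p^2 - 1.1341*p - 6.4356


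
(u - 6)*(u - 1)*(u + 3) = u^3 - 4*u^2 - 15*u + 18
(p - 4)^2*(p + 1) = p^3 - 7*p^2 + 8*p + 16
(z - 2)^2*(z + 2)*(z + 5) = z^4 + 3*z^3 - 14*z^2 - 12*z + 40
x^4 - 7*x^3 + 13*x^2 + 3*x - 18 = (x - 3)^2*(x - 2)*(x + 1)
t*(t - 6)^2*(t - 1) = t^4 - 13*t^3 + 48*t^2 - 36*t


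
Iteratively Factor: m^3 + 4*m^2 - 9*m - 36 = (m - 3)*(m^2 + 7*m + 12) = (m - 3)*(m + 4)*(m + 3)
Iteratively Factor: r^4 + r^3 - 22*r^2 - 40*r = (r + 4)*(r^3 - 3*r^2 - 10*r) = r*(r + 4)*(r^2 - 3*r - 10) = r*(r - 5)*(r + 4)*(r + 2)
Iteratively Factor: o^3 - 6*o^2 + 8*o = (o - 2)*(o^2 - 4*o) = (o - 4)*(o - 2)*(o)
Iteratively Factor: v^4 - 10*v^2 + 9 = (v - 3)*(v^3 + 3*v^2 - v - 3) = (v - 3)*(v + 1)*(v^2 + 2*v - 3) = (v - 3)*(v - 1)*(v + 1)*(v + 3)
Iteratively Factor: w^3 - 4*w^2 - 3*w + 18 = (w - 3)*(w^2 - w - 6) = (w - 3)*(w + 2)*(w - 3)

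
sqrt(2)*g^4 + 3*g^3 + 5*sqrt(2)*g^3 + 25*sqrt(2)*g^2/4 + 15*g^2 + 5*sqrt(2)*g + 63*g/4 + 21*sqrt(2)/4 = (g + 3/2)*(g + 7/2)*(g + sqrt(2))*(sqrt(2)*g + 1)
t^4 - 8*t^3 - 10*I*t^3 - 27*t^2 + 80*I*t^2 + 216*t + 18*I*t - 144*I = (t - 8)*(t - 6*I)*(t - 3*I)*(t - I)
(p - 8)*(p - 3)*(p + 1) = p^3 - 10*p^2 + 13*p + 24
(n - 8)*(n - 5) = n^2 - 13*n + 40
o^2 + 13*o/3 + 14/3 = (o + 2)*(o + 7/3)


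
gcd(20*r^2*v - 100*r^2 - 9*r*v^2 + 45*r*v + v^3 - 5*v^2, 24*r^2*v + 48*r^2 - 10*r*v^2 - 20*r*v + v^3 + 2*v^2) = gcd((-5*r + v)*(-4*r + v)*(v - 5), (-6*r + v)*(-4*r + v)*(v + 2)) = 4*r - v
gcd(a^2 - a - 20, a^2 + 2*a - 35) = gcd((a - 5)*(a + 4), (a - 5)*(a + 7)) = a - 5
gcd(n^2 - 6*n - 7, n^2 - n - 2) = n + 1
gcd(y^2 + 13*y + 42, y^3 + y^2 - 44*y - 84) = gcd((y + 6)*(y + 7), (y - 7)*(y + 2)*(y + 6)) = y + 6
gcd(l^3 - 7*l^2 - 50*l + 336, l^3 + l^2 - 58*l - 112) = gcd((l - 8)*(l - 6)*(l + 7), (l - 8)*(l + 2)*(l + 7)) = l^2 - l - 56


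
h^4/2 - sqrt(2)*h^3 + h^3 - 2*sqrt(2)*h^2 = h^2*(h/2 + 1)*(h - 2*sqrt(2))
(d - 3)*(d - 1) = d^2 - 4*d + 3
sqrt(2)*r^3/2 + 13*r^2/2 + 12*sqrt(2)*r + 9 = (r + 3*sqrt(2))^2*(sqrt(2)*r/2 + 1/2)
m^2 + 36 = (m - 6*I)*(m + 6*I)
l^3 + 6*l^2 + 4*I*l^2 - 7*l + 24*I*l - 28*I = (l - 1)*(l + 7)*(l + 4*I)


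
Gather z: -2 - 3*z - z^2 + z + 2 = -z^2 - 2*z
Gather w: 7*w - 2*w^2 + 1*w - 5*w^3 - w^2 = -5*w^3 - 3*w^2 + 8*w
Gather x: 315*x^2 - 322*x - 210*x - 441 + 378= 315*x^2 - 532*x - 63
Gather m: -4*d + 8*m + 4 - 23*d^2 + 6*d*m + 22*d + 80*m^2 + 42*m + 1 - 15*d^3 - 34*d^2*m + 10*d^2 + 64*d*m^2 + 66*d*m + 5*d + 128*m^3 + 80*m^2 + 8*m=-15*d^3 - 13*d^2 + 23*d + 128*m^3 + m^2*(64*d + 160) + m*(-34*d^2 + 72*d + 58) + 5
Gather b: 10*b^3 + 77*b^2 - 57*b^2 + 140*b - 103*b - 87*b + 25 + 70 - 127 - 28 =10*b^3 + 20*b^2 - 50*b - 60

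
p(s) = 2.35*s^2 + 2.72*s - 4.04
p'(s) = 4.7*s + 2.72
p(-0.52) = -4.82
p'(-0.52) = 0.28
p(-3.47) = 14.82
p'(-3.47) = -13.59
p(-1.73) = -1.71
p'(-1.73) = -5.41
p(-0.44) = -4.78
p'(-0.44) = 0.65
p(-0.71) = -4.79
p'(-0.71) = -0.62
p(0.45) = -2.34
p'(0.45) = 4.84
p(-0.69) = -4.80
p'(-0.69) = -0.52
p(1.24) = 2.95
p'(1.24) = 8.55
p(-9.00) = 161.83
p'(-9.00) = -39.58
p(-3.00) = 8.95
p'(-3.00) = -11.38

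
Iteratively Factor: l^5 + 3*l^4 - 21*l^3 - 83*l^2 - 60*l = (l + 1)*(l^4 + 2*l^3 - 23*l^2 - 60*l) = (l - 5)*(l + 1)*(l^3 + 7*l^2 + 12*l) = (l - 5)*(l + 1)*(l + 3)*(l^2 + 4*l) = l*(l - 5)*(l + 1)*(l + 3)*(l + 4)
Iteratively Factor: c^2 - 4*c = (c - 4)*(c)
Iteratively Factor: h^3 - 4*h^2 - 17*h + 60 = (h - 3)*(h^2 - h - 20) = (h - 5)*(h - 3)*(h + 4)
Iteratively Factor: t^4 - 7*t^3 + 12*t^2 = (t)*(t^3 - 7*t^2 + 12*t) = t^2*(t^2 - 7*t + 12) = t^2*(t - 3)*(t - 4)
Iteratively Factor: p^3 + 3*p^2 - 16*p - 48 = (p + 4)*(p^2 - p - 12) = (p - 4)*(p + 4)*(p + 3)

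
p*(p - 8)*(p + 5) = p^3 - 3*p^2 - 40*p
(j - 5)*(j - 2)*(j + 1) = j^3 - 6*j^2 + 3*j + 10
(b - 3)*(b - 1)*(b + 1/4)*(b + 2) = b^4 - 7*b^3/4 - 11*b^2/2 + 19*b/4 + 3/2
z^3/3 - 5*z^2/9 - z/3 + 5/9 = (z/3 + 1/3)*(z - 5/3)*(z - 1)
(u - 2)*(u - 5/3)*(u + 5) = u^3 + 4*u^2/3 - 15*u + 50/3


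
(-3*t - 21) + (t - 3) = -2*t - 24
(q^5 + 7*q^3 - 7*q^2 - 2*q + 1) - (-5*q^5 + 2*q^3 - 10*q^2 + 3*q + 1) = 6*q^5 + 5*q^3 + 3*q^2 - 5*q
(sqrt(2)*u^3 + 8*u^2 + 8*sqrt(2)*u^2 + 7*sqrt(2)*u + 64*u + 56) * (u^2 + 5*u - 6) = sqrt(2)*u^5 + 8*u^4 + 13*sqrt(2)*u^4 + 41*sqrt(2)*u^3 + 104*u^3 - 13*sqrt(2)*u^2 + 328*u^2 - 104*u - 42*sqrt(2)*u - 336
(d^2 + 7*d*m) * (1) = d^2 + 7*d*m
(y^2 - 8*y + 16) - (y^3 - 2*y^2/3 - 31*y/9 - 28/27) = -y^3 + 5*y^2/3 - 41*y/9 + 460/27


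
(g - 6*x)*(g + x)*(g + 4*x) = g^3 - g^2*x - 26*g*x^2 - 24*x^3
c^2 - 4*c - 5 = (c - 5)*(c + 1)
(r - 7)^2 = r^2 - 14*r + 49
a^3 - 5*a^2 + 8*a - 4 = (a - 2)^2*(a - 1)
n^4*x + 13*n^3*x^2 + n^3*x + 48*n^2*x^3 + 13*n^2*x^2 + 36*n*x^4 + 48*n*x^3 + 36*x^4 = (n + x)*(n + 6*x)^2*(n*x + x)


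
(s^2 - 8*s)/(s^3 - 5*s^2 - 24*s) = 1/(s + 3)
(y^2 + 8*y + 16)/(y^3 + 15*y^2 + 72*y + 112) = 1/(y + 7)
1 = 1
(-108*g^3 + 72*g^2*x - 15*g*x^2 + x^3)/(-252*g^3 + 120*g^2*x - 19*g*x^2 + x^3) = (-3*g + x)/(-7*g + x)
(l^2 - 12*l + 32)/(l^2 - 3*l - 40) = (l - 4)/(l + 5)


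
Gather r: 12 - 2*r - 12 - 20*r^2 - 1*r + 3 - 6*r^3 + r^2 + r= -6*r^3 - 19*r^2 - 2*r + 3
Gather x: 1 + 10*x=10*x + 1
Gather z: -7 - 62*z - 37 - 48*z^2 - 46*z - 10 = -48*z^2 - 108*z - 54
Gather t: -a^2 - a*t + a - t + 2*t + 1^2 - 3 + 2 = -a^2 + a + t*(1 - a)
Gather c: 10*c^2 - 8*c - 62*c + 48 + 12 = 10*c^2 - 70*c + 60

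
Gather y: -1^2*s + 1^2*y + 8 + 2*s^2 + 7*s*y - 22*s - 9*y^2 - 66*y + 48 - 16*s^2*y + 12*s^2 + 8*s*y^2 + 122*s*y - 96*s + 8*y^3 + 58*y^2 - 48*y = 14*s^2 - 119*s + 8*y^3 + y^2*(8*s + 49) + y*(-16*s^2 + 129*s - 113) + 56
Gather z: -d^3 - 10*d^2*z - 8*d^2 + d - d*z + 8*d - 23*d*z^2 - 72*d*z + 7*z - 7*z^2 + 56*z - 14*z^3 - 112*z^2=-d^3 - 8*d^2 + 9*d - 14*z^3 + z^2*(-23*d - 119) + z*(-10*d^2 - 73*d + 63)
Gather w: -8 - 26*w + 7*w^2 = 7*w^2 - 26*w - 8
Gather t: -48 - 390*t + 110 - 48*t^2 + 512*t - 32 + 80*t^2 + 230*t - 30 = 32*t^2 + 352*t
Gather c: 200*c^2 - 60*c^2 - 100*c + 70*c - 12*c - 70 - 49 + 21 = 140*c^2 - 42*c - 98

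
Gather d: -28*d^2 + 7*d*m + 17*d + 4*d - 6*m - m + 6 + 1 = -28*d^2 + d*(7*m + 21) - 7*m + 7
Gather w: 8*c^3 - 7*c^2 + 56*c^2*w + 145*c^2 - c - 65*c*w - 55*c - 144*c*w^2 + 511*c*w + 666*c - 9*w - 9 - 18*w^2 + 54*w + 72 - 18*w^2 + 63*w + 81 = 8*c^3 + 138*c^2 + 610*c + w^2*(-144*c - 36) + w*(56*c^2 + 446*c + 108) + 144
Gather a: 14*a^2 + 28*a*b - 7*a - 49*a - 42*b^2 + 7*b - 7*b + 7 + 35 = 14*a^2 + a*(28*b - 56) - 42*b^2 + 42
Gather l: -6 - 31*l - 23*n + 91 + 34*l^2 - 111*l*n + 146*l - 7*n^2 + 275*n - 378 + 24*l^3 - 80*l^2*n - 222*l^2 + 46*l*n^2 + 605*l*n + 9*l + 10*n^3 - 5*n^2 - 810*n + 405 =24*l^3 + l^2*(-80*n - 188) + l*(46*n^2 + 494*n + 124) + 10*n^3 - 12*n^2 - 558*n + 112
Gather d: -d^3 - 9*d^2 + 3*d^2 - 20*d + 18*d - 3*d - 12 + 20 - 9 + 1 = -d^3 - 6*d^2 - 5*d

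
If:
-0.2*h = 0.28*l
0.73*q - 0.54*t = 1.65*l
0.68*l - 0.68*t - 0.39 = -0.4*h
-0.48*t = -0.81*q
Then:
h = -0.05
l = 0.04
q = -0.34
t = -0.57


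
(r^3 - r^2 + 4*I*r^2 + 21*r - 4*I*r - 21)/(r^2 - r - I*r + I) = (r^2 + 4*I*r + 21)/(r - I)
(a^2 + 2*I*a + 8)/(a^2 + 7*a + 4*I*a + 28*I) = (a - 2*I)/(a + 7)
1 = 1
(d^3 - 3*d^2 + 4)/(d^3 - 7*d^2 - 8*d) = (d^2 - 4*d + 4)/(d*(d - 8))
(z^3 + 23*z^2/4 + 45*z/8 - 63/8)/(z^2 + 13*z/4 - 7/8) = (4*z^2 + 9*z - 9)/(4*z - 1)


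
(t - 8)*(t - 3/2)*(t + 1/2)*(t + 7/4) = t^4 - 29*t^3/4 - 17*t^2/2 + 299*t/16 + 21/2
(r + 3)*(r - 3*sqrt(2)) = r^2 - 3*sqrt(2)*r + 3*r - 9*sqrt(2)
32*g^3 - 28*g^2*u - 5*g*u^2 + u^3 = (-8*g + u)*(-g + u)*(4*g + u)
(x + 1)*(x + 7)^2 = x^3 + 15*x^2 + 63*x + 49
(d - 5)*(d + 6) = d^2 + d - 30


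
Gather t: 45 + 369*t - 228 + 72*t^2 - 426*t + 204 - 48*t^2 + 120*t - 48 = 24*t^2 + 63*t - 27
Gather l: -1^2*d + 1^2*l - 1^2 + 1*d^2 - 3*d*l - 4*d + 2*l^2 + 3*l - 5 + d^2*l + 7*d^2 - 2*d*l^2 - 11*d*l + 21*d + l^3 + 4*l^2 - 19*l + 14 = 8*d^2 + 16*d + l^3 + l^2*(6 - 2*d) + l*(d^2 - 14*d - 15) + 8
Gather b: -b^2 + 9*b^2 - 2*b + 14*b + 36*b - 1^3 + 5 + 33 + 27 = 8*b^2 + 48*b + 64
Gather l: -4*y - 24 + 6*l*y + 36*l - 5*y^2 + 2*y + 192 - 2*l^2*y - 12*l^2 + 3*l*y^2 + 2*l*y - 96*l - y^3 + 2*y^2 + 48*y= l^2*(-2*y - 12) + l*(3*y^2 + 8*y - 60) - y^3 - 3*y^2 + 46*y + 168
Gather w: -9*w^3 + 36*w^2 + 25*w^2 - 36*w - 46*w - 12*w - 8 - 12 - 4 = -9*w^3 + 61*w^2 - 94*w - 24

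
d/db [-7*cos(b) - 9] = 7*sin(b)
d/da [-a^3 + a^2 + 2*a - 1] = -3*a^2 + 2*a + 2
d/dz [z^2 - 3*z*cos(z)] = 3*z*sin(z) + 2*z - 3*cos(z)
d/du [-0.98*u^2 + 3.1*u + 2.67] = 3.1 - 1.96*u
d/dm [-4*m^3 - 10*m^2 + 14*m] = -12*m^2 - 20*m + 14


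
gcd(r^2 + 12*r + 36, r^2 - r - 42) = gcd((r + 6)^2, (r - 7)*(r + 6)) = r + 6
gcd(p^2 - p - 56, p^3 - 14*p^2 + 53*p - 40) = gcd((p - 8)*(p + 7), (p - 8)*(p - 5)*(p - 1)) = p - 8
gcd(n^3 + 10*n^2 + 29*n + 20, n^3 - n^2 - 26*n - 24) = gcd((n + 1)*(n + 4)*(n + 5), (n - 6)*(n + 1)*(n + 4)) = n^2 + 5*n + 4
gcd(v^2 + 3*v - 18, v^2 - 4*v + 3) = v - 3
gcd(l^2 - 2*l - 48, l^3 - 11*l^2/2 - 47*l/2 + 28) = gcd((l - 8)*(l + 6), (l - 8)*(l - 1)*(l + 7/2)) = l - 8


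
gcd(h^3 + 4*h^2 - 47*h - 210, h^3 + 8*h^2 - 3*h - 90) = h^2 + 11*h + 30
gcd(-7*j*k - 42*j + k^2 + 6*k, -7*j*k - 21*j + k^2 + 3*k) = 7*j - k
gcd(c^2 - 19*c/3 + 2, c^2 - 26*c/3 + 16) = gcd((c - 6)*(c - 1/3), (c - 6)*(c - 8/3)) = c - 6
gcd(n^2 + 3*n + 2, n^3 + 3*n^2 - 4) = n + 2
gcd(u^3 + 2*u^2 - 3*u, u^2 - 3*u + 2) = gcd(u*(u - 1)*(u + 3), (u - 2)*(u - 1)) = u - 1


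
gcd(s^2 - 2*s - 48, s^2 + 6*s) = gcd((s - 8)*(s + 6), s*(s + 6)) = s + 6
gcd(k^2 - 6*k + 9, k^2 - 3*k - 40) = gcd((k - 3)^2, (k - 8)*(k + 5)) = 1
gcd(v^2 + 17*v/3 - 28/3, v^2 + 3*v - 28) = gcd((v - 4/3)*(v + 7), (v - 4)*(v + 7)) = v + 7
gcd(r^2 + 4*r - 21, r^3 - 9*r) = r - 3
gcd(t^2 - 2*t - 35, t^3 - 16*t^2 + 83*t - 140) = t - 7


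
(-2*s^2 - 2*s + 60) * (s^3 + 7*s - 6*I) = -2*s^5 - 2*s^4 + 46*s^3 - 14*s^2 + 12*I*s^2 + 420*s + 12*I*s - 360*I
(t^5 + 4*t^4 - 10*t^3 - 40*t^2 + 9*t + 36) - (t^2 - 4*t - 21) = t^5 + 4*t^4 - 10*t^3 - 41*t^2 + 13*t + 57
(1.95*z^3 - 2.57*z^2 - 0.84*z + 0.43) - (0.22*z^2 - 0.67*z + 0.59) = 1.95*z^3 - 2.79*z^2 - 0.17*z - 0.16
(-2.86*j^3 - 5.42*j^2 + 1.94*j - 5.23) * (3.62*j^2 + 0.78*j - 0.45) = -10.3532*j^5 - 21.8512*j^4 + 4.0822*j^3 - 14.9804*j^2 - 4.9524*j + 2.3535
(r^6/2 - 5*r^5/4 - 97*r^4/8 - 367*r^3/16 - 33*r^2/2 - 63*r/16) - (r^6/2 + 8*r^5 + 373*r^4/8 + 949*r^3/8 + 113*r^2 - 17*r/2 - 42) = -37*r^5/4 - 235*r^4/4 - 2265*r^3/16 - 259*r^2/2 + 73*r/16 + 42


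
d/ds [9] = 0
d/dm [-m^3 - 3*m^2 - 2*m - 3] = -3*m^2 - 6*m - 2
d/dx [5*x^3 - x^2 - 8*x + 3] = 15*x^2 - 2*x - 8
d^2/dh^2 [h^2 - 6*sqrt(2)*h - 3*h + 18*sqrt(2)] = 2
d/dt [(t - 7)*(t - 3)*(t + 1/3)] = 3*t^2 - 58*t/3 + 53/3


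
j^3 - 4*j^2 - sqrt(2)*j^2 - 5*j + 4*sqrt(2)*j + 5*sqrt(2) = (j - 5)*(j + 1)*(j - sqrt(2))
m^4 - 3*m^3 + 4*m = m*(m - 2)^2*(m + 1)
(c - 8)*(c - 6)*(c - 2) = c^3 - 16*c^2 + 76*c - 96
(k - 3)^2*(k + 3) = k^3 - 3*k^2 - 9*k + 27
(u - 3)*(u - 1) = u^2 - 4*u + 3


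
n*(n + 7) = n^2 + 7*n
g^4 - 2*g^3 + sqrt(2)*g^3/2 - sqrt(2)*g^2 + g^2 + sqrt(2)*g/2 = g*(g - 1)^2*(g + sqrt(2)/2)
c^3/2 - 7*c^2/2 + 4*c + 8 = (c/2 + 1/2)*(c - 4)^2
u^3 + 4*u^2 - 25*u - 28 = (u - 4)*(u + 1)*(u + 7)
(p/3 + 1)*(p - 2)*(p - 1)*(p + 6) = p^4/3 + 2*p^3 - 7*p^2/3 - 12*p + 12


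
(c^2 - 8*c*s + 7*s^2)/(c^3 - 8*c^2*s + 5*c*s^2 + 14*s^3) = (-c + s)/(-c^2 + c*s + 2*s^2)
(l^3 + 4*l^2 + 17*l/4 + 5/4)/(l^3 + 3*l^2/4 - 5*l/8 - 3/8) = 2*(2*l + 5)/(4*l - 3)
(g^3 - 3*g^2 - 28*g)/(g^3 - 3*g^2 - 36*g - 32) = g*(g - 7)/(g^2 - 7*g - 8)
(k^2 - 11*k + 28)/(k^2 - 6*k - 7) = (k - 4)/(k + 1)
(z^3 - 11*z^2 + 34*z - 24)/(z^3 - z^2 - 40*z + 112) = (z^2 - 7*z + 6)/(z^2 + 3*z - 28)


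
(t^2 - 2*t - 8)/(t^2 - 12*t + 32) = (t + 2)/(t - 8)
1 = 1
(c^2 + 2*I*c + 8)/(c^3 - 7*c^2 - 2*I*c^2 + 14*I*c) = (c + 4*I)/(c*(c - 7))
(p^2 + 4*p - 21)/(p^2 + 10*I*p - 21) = (p^2 + 4*p - 21)/(p^2 + 10*I*p - 21)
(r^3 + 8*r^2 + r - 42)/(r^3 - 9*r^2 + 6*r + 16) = (r^2 + 10*r + 21)/(r^2 - 7*r - 8)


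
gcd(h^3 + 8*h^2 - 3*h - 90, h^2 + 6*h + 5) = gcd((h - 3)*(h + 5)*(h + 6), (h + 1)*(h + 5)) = h + 5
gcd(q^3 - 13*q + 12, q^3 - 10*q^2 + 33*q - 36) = q - 3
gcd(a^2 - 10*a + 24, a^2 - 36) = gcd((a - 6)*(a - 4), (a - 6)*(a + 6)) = a - 6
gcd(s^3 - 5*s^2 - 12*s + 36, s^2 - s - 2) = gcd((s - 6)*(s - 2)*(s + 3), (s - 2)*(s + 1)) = s - 2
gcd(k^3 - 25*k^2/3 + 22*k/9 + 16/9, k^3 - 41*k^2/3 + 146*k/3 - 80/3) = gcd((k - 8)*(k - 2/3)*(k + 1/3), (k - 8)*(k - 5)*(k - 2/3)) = k^2 - 26*k/3 + 16/3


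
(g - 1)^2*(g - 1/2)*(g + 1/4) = g^4 - 9*g^3/4 + 11*g^2/8 - 1/8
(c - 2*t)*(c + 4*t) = c^2 + 2*c*t - 8*t^2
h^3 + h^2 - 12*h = h*(h - 3)*(h + 4)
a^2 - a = a*(a - 1)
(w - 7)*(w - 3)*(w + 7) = w^3 - 3*w^2 - 49*w + 147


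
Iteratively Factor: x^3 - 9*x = (x + 3)*(x^2 - 3*x) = (x - 3)*(x + 3)*(x)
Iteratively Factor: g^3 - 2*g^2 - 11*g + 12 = (g - 1)*(g^2 - g - 12) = (g - 1)*(g + 3)*(g - 4)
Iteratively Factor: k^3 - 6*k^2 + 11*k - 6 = (k - 1)*(k^2 - 5*k + 6) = (k - 2)*(k - 1)*(k - 3)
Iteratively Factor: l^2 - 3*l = (l - 3)*(l)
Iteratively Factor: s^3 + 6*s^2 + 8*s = (s + 2)*(s^2 + 4*s) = s*(s + 2)*(s + 4)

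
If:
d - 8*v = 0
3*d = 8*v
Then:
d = 0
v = 0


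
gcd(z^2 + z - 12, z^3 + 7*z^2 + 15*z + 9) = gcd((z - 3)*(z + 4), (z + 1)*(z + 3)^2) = 1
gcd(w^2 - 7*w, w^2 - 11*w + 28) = w - 7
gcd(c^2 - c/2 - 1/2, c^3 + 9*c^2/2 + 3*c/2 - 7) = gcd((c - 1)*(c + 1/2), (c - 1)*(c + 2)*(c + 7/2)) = c - 1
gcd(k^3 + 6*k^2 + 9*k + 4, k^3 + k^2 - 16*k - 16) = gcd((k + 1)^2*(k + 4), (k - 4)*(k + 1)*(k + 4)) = k^2 + 5*k + 4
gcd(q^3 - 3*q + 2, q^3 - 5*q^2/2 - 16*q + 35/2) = q - 1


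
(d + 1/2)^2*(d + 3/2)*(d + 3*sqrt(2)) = d^4 + 5*d^3/2 + 3*sqrt(2)*d^3 + 7*d^2/4 + 15*sqrt(2)*d^2/2 + 3*d/8 + 21*sqrt(2)*d/4 + 9*sqrt(2)/8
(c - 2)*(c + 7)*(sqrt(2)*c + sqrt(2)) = sqrt(2)*c^3 + 6*sqrt(2)*c^2 - 9*sqrt(2)*c - 14*sqrt(2)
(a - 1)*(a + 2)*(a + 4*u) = a^3 + 4*a^2*u + a^2 + 4*a*u - 2*a - 8*u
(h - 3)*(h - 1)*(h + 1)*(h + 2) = h^4 - h^3 - 7*h^2 + h + 6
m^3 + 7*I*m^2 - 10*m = m*(m + 2*I)*(m + 5*I)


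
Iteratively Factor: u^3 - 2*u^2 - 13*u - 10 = (u + 2)*(u^2 - 4*u - 5) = (u + 1)*(u + 2)*(u - 5)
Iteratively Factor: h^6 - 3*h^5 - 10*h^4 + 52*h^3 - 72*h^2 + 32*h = (h - 2)*(h^5 - h^4 - 12*h^3 + 28*h^2 - 16*h) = h*(h - 2)*(h^4 - h^3 - 12*h^2 + 28*h - 16) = h*(h - 2)*(h + 4)*(h^3 - 5*h^2 + 8*h - 4) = h*(h - 2)^2*(h + 4)*(h^2 - 3*h + 2) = h*(h - 2)^3*(h + 4)*(h - 1)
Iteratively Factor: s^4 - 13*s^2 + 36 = (s - 3)*(s^3 + 3*s^2 - 4*s - 12) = (s - 3)*(s + 2)*(s^2 + s - 6) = (s - 3)*(s + 2)*(s + 3)*(s - 2)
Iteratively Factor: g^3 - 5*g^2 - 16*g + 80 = (g - 5)*(g^2 - 16) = (g - 5)*(g + 4)*(g - 4)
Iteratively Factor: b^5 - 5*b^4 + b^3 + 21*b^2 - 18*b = (b - 1)*(b^4 - 4*b^3 - 3*b^2 + 18*b) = (b - 1)*(b + 2)*(b^3 - 6*b^2 + 9*b) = b*(b - 1)*(b + 2)*(b^2 - 6*b + 9) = b*(b - 3)*(b - 1)*(b + 2)*(b - 3)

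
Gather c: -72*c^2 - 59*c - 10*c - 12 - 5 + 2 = -72*c^2 - 69*c - 15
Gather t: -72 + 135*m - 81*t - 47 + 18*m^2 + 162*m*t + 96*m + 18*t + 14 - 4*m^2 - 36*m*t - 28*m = 14*m^2 + 203*m + t*(126*m - 63) - 105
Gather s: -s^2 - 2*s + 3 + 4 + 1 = -s^2 - 2*s + 8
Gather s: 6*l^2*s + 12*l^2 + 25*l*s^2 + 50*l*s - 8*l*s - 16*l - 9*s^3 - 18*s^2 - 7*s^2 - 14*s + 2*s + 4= 12*l^2 - 16*l - 9*s^3 + s^2*(25*l - 25) + s*(6*l^2 + 42*l - 12) + 4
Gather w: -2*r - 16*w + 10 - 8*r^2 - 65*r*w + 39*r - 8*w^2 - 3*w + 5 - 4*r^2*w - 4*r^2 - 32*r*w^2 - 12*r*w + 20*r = -12*r^2 + 57*r + w^2*(-32*r - 8) + w*(-4*r^2 - 77*r - 19) + 15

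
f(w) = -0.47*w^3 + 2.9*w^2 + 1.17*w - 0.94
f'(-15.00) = -403.08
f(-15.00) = 2220.26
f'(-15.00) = -403.08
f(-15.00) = 2220.26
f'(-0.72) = -3.74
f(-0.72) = -0.10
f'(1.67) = 6.92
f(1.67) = 6.91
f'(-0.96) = -5.70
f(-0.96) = 1.03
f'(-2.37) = -20.50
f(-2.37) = 18.83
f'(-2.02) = -16.30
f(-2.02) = 12.40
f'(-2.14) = -17.70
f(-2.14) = 14.44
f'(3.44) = 4.44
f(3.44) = 18.27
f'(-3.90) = -42.90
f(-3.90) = 66.49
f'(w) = -1.41*w^2 + 5.8*w + 1.17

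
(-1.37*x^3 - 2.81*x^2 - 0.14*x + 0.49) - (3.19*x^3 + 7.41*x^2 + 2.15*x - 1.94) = -4.56*x^3 - 10.22*x^2 - 2.29*x + 2.43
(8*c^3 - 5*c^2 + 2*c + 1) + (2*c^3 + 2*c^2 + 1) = 10*c^3 - 3*c^2 + 2*c + 2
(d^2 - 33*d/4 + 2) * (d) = d^3 - 33*d^2/4 + 2*d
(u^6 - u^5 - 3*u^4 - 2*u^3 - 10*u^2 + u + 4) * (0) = 0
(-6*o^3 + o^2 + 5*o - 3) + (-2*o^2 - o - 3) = -6*o^3 - o^2 + 4*o - 6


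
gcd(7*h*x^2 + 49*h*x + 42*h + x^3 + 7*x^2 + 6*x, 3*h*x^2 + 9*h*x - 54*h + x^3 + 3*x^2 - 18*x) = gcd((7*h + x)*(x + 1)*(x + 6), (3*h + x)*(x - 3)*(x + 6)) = x + 6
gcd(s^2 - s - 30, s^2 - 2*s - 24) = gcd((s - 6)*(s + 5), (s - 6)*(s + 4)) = s - 6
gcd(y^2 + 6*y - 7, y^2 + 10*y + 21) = y + 7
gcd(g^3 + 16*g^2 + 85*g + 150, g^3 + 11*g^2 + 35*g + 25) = g^2 + 10*g + 25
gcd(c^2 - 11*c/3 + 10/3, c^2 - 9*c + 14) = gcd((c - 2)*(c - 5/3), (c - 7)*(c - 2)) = c - 2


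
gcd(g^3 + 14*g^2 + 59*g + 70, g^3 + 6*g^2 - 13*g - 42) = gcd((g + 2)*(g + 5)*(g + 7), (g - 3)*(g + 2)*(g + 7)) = g^2 + 9*g + 14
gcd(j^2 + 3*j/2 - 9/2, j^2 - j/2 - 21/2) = j + 3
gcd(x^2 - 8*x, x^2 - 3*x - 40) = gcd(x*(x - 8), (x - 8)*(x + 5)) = x - 8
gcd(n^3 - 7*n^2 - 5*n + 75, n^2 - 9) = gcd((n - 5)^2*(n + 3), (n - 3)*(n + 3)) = n + 3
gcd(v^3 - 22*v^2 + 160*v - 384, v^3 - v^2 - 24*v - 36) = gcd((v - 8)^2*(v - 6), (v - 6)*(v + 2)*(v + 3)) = v - 6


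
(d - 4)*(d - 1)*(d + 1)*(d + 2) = d^4 - 2*d^3 - 9*d^2 + 2*d + 8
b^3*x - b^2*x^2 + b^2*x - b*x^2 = b*(b - x)*(b*x + x)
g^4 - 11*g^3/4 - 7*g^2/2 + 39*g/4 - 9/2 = (g - 3)*(g - 1)*(g - 3/4)*(g + 2)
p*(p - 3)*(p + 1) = p^3 - 2*p^2 - 3*p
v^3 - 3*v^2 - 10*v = v*(v - 5)*(v + 2)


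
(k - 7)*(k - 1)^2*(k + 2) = k^4 - 7*k^3 - 3*k^2 + 23*k - 14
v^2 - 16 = (v - 4)*(v + 4)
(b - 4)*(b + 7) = b^2 + 3*b - 28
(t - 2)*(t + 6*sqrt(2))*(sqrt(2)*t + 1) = sqrt(2)*t^3 - 2*sqrt(2)*t^2 + 13*t^2 - 26*t + 6*sqrt(2)*t - 12*sqrt(2)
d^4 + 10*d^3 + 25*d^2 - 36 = (d - 1)*(d + 2)*(d + 3)*(d + 6)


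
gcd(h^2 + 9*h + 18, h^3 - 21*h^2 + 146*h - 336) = 1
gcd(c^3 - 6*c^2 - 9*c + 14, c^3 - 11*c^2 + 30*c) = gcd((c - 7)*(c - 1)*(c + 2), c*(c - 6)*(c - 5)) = 1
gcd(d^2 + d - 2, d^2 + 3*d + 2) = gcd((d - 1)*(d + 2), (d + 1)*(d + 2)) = d + 2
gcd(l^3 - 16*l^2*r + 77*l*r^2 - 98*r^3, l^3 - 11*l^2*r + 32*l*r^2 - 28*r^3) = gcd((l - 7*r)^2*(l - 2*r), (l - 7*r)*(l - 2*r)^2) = l^2 - 9*l*r + 14*r^2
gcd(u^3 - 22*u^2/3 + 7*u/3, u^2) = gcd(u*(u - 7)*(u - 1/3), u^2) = u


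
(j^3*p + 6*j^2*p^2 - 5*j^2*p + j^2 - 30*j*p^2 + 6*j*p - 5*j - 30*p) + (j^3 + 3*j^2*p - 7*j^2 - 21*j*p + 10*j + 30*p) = j^3*p + j^3 + 6*j^2*p^2 - 2*j^2*p - 6*j^2 - 30*j*p^2 - 15*j*p + 5*j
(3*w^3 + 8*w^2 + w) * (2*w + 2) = 6*w^4 + 22*w^3 + 18*w^2 + 2*w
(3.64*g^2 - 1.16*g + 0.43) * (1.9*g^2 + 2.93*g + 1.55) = 6.916*g^4 + 8.4612*g^3 + 3.0602*g^2 - 0.5381*g + 0.6665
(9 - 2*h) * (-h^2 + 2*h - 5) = 2*h^3 - 13*h^2 + 28*h - 45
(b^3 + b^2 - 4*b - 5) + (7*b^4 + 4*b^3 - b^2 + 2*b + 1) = 7*b^4 + 5*b^3 - 2*b - 4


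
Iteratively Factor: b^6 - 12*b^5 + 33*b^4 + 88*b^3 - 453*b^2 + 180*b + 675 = (b + 3)*(b^5 - 15*b^4 + 78*b^3 - 146*b^2 - 15*b + 225) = (b - 3)*(b + 3)*(b^4 - 12*b^3 + 42*b^2 - 20*b - 75) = (b - 3)*(b + 1)*(b + 3)*(b^3 - 13*b^2 + 55*b - 75) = (b - 5)*(b - 3)*(b + 1)*(b + 3)*(b^2 - 8*b + 15) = (b - 5)*(b - 3)^2*(b + 1)*(b + 3)*(b - 5)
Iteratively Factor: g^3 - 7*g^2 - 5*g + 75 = (g - 5)*(g^2 - 2*g - 15) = (g - 5)^2*(g + 3)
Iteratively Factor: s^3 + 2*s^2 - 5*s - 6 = (s + 1)*(s^2 + s - 6) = (s + 1)*(s + 3)*(s - 2)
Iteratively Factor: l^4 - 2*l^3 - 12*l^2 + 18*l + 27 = (l + 3)*(l^3 - 5*l^2 + 3*l + 9) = (l + 1)*(l + 3)*(l^2 - 6*l + 9) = (l - 3)*(l + 1)*(l + 3)*(l - 3)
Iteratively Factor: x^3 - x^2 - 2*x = (x)*(x^2 - x - 2) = x*(x + 1)*(x - 2)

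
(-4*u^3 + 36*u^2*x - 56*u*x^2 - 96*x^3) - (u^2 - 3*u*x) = -4*u^3 + 36*u^2*x - u^2 - 56*u*x^2 + 3*u*x - 96*x^3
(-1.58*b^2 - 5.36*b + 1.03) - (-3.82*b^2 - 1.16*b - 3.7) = 2.24*b^2 - 4.2*b + 4.73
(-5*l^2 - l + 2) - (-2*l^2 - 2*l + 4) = -3*l^2 + l - 2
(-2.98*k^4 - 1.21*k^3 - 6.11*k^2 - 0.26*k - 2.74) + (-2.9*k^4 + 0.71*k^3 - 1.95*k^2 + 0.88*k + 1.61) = -5.88*k^4 - 0.5*k^3 - 8.06*k^2 + 0.62*k - 1.13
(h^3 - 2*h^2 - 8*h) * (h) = h^4 - 2*h^3 - 8*h^2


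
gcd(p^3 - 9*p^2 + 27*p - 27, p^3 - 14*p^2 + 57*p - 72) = p^2 - 6*p + 9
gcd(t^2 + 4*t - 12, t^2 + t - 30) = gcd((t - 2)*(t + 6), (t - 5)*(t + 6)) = t + 6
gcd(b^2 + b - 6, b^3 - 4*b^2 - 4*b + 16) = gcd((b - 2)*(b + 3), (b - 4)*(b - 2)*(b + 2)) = b - 2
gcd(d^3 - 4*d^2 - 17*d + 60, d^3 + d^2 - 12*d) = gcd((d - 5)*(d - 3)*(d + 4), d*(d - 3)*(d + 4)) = d^2 + d - 12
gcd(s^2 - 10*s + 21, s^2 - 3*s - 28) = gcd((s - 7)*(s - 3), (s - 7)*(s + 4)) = s - 7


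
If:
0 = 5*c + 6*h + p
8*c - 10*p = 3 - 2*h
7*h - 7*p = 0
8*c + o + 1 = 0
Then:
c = 7/32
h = -5/32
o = -11/4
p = -5/32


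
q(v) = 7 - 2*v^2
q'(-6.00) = 24.00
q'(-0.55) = 2.20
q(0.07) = 6.99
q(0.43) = 6.63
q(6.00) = -65.00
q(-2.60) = -6.52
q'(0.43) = -1.72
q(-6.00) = -65.00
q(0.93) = 5.27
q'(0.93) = -3.72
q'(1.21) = -4.84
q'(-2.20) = 8.80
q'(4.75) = -19.00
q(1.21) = 4.07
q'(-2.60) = 10.40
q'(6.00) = -24.00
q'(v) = -4*v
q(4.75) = -38.12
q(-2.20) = -2.68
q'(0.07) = -0.28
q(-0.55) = 6.40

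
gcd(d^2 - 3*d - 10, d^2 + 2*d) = d + 2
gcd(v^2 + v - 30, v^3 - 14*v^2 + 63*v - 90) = v - 5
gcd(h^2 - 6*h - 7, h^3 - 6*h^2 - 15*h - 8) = h + 1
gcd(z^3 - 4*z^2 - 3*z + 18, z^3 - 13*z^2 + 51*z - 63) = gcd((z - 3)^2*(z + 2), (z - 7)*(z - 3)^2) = z^2 - 6*z + 9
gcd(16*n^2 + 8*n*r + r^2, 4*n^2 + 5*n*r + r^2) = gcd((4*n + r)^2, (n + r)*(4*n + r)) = 4*n + r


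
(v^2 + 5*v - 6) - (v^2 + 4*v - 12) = v + 6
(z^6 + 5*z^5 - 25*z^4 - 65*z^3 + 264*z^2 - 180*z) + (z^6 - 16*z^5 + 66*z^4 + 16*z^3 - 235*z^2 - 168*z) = 2*z^6 - 11*z^5 + 41*z^4 - 49*z^3 + 29*z^2 - 348*z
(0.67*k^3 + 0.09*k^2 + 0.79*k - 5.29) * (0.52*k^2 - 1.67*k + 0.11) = 0.3484*k^5 - 1.0721*k^4 + 0.3342*k^3 - 4.0602*k^2 + 8.9212*k - 0.5819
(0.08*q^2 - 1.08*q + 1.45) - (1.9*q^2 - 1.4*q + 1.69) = -1.82*q^2 + 0.32*q - 0.24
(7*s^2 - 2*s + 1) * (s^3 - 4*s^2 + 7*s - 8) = 7*s^5 - 30*s^4 + 58*s^3 - 74*s^2 + 23*s - 8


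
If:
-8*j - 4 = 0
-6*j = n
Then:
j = -1/2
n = 3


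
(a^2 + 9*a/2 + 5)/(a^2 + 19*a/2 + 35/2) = (a + 2)/(a + 7)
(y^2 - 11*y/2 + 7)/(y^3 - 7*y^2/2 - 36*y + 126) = (y - 2)/(y^2 - 36)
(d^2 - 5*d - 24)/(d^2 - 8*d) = (d + 3)/d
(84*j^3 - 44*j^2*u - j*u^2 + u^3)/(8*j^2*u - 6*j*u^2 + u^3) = (-42*j^2 + j*u + u^2)/(u*(-4*j + u))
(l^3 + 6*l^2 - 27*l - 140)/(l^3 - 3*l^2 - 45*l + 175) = (l + 4)/(l - 5)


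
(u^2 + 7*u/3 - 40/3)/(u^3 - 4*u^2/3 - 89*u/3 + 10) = (3*u - 8)/(3*u^2 - 19*u + 6)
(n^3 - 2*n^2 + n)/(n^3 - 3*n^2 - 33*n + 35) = n*(n - 1)/(n^2 - 2*n - 35)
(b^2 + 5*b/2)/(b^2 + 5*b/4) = 2*(2*b + 5)/(4*b + 5)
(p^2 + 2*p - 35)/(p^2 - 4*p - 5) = (p + 7)/(p + 1)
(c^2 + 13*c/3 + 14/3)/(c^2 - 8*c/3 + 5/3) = (3*c^2 + 13*c + 14)/(3*c^2 - 8*c + 5)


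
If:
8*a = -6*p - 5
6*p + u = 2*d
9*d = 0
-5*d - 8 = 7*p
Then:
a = 13/56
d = 0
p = -8/7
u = 48/7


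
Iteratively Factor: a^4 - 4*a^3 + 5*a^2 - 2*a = (a)*(a^3 - 4*a^2 + 5*a - 2) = a*(a - 2)*(a^2 - 2*a + 1) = a*(a - 2)*(a - 1)*(a - 1)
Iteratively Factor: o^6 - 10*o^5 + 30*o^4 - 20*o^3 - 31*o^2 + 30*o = (o - 3)*(o^5 - 7*o^4 + 9*o^3 + 7*o^2 - 10*o) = (o - 3)*(o - 2)*(o^4 - 5*o^3 - o^2 + 5*o) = (o - 5)*(o - 3)*(o - 2)*(o^3 - o) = (o - 5)*(o - 3)*(o - 2)*(o + 1)*(o^2 - o) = o*(o - 5)*(o - 3)*(o - 2)*(o + 1)*(o - 1)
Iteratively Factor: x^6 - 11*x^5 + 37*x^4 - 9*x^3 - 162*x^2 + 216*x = (x - 3)*(x^5 - 8*x^4 + 13*x^3 + 30*x^2 - 72*x) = x*(x - 3)*(x^4 - 8*x^3 + 13*x^2 + 30*x - 72) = x*(x - 4)*(x - 3)*(x^3 - 4*x^2 - 3*x + 18) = x*(x - 4)*(x - 3)^2*(x^2 - x - 6) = x*(x - 4)*(x - 3)^3*(x + 2)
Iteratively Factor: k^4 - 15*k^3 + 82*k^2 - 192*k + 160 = (k - 2)*(k^3 - 13*k^2 + 56*k - 80) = (k - 5)*(k - 2)*(k^2 - 8*k + 16) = (k - 5)*(k - 4)*(k - 2)*(k - 4)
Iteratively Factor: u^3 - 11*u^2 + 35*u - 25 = (u - 5)*(u^2 - 6*u + 5) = (u - 5)*(u - 1)*(u - 5)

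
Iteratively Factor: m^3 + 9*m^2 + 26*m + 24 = (m + 4)*(m^2 + 5*m + 6) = (m + 2)*(m + 4)*(m + 3)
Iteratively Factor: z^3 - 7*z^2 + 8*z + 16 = (z - 4)*(z^2 - 3*z - 4) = (z - 4)*(z + 1)*(z - 4)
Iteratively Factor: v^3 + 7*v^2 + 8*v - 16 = (v + 4)*(v^2 + 3*v - 4) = (v - 1)*(v + 4)*(v + 4)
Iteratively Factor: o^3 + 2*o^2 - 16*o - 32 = (o - 4)*(o^2 + 6*o + 8) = (o - 4)*(o + 2)*(o + 4)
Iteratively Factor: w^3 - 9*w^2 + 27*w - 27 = (w - 3)*(w^2 - 6*w + 9) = (w - 3)^2*(w - 3)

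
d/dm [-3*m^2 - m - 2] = -6*m - 1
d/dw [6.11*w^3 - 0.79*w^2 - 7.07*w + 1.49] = 18.33*w^2 - 1.58*w - 7.07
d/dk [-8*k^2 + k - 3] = 1 - 16*k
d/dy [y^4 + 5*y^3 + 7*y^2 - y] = 4*y^3 + 15*y^2 + 14*y - 1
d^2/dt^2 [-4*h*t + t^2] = 2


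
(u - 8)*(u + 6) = u^2 - 2*u - 48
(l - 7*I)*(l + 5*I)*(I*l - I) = I*l^3 + 2*l^2 - I*l^2 - 2*l + 35*I*l - 35*I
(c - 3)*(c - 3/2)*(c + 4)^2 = c^4 + 7*c^3/2 - 31*c^2/2 - 36*c + 72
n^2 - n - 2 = (n - 2)*(n + 1)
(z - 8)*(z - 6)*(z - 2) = z^3 - 16*z^2 + 76*z - 96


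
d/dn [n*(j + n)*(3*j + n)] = 3*j^2 + 8*j*n + 3*n^2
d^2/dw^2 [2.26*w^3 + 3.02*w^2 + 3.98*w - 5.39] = 13.56*w + 6.04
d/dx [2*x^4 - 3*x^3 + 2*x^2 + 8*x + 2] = 8*x^3 - 9*x^2 + 4*x + 8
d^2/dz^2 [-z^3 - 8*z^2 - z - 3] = -6*z - 16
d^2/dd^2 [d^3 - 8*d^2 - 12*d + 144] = 6*d - 16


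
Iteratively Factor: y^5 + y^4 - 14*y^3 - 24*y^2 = (y + 3)*(y^4 - 2*y^3 - 8*y^2) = (y + 2)*(y + 3)*(y^3 - 4*y^2) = y*(y + 2)*(y + 3)*(y^2 - 4*y) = y^2*(y + 2)*(y + 3)*(y - 4)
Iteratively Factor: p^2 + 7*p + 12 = (p + 4)*(p + 3)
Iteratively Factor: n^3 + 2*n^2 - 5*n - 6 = (n + 3)*(n^2 - n - 2) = (n - 2)*(n + 3)*(n + 1)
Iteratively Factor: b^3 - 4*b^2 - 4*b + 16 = (b + 2)*(b^2 - 6*b + 8) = (b - 2)*(b + 2)*(b - 4)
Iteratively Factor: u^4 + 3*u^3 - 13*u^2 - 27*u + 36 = (u + 3)*(u^3 - 13*u + 12) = (u + 3)*(u + 4)*(u^2 - 4*u + 3) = (u - 1)*(u + 3)*(u + 4)*(u - 3)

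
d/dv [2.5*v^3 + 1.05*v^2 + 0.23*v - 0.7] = 7.5*v^2 + 2.1*v + 0.23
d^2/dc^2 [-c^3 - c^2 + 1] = -6*c - 2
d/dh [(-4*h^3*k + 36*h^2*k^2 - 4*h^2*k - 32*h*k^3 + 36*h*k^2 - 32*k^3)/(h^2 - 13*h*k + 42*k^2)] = 4*k*(-h^4 + 26*h^3*k - 235*h^2*k^2 + 4*h^2*k + 756*h*k^3 - 68*h*k^2 - 336*k^4 + 274*k^3)/(h^4 - 26*h^3*k + 253*h^2*k^2 - 1092*h*k^3 + 1764*k^4)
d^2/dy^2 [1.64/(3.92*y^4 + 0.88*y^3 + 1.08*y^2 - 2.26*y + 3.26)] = (-(77.1456*y^2 + 8.6592*y + 3.5424)*(3.92*y^4 + 0.88*y^3 + 1.08*y^2 - 2.26*y + 3.26) + 1.64*(15.68*y^3 + 2.64*y^2 + 2.16*y - 2.26)*(31.36*y^3 + 5.28*y^2 + 4.32*y - 4.52))/(3.92*y^4 + 0.88*y^3 + 1.08*y^2 - 2.26*y + 3.26)^3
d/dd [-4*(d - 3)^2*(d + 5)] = -12*d^2 + 8*d + 84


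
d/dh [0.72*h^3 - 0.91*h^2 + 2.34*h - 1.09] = 2.16*h^2 - 1.82*h + 2.34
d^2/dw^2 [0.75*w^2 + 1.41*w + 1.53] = 1.50000000000000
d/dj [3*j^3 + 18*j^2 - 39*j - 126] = 9*j^2 + 36*j - 39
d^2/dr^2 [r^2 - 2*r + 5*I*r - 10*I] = 2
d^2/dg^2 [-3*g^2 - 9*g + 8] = -6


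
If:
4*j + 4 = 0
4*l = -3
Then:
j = -1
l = -3/4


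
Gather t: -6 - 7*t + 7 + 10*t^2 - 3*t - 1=10*t^2 - 10*t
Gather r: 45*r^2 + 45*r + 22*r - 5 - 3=45*r^2 + 67*r - 8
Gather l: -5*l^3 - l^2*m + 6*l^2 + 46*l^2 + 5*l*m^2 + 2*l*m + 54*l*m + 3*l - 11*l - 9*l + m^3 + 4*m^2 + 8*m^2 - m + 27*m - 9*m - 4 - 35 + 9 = -5*l^3 + l^2*(52 - m) + l*(5*m^2 + 56*m - 17) + m^3 + 12*m^2 + 17*m - 30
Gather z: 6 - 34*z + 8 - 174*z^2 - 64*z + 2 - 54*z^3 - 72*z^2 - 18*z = -54*z^3 - 246*z^2 - 116*z + 16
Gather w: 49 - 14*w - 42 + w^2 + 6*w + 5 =w^2 - 8*w + 12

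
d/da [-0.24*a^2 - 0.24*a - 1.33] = -0.48*a - 0.24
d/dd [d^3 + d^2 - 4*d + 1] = 3*d^2 + 2*d - 4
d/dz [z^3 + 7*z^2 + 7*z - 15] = 3*z^2 + 14*z + 7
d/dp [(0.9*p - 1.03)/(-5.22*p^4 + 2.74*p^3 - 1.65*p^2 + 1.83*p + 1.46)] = (14.094*p^4 - 26.4384*p^3 + 9.9516*p^2 - 3.399*p + 3.1989)/(27.2484*p^8 - 28.6056*p^7 + 24.7336*p^6 - 28.1472*p^5 - 2.4915*p^4 + 1.9618*p^3 - 1.4691*p^2 + 5.3436*p + 2.1316)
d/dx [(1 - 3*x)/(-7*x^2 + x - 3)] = (21*x^2 - 3*x - (3*x - 1)*(14*x - 1) + 9)/(7*x^2 - x + 3)^2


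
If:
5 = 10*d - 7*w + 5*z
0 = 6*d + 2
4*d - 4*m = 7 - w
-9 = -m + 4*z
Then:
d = -1/3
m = -935/321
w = -355/107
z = -956/321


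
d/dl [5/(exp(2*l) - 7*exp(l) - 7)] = (35 - 10*exp(l))*exp(l)/(-exp(2*l) + 7*exp(l) + 7)^2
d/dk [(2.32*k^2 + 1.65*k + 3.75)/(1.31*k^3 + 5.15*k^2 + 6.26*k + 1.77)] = (-3.0392*k^4 - 4.323*k^3 - 8.7118*k^2 - 30.4122*k - 20.5545)/(1.7161*k^6 + 13.493*k^5 + 42.9237*k^4 + 69.1154*k^3 + 57.4186*k^2 + 22.1604*k + 3.1329)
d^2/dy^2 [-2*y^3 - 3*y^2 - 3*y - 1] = -12*y - 6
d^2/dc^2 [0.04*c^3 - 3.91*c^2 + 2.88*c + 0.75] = 0.24*c - 7.82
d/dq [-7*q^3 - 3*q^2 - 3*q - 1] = -21*q^2 - 6*q - 3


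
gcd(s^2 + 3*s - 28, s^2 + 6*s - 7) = s + 7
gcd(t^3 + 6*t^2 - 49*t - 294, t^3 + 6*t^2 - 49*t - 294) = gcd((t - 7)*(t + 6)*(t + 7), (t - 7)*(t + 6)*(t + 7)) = t^3 + 6*t^2 - 49*t - 294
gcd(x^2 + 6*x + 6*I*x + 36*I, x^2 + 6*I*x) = x + 6*I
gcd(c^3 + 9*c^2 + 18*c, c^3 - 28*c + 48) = c + 6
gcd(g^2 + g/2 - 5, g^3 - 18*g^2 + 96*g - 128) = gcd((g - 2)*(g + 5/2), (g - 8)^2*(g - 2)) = g - 2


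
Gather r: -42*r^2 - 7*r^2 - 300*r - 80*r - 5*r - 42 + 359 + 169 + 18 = -49*r^2 - 385*r + 504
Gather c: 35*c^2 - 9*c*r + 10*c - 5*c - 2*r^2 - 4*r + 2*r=35*c^2 + c*(5 - 9*r) - 2*r^2 - 2*r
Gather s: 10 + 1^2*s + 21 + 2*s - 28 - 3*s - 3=0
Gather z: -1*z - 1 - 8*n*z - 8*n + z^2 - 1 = -8*n + z^2 + z*(-8*n - 1) - 2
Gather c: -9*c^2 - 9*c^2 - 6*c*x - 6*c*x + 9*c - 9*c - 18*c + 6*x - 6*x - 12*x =-18*c^2 + c*(-12*x - 18) - 12*x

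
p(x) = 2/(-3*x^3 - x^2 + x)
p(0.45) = -77.29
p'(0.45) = 5145.51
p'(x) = 2*(9*x^2 + 2*x - 1)/(-3*x^3 - x^2 + x)^2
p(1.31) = -0.28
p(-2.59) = 0.05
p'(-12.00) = 0.00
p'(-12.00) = 0.00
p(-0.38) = -5.56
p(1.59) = -0.15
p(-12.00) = 0.00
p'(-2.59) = 0.06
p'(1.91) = 0.14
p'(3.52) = 0.01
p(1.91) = -0.09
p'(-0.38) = -7.11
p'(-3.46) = 0.02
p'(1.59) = 0.30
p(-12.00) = 0.00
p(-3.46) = 0.02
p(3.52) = -0.01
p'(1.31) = 0.67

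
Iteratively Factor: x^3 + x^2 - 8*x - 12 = (x + 2)*(x^2 - x - 6) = (x - 3)*(x + 2)*(x + 2)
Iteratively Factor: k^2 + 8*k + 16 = (k + 4)*(k + 4)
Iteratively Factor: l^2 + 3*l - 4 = (l - 1)*(l + 4)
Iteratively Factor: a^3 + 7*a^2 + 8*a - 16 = (a + 4)*(a^2 + 3*a - 4) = (a + 4)^2*(a - 1)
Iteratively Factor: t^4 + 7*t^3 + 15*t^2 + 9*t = (t + 3)*(t^3 + 4*t^2 + 3*t) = (t + 3)^2*(t^2 + t) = t*(t + 3)^2*(t + 1)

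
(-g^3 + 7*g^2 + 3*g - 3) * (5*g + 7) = -5*g^4 + 28*g^3 + 64*g^2 + 6*g - 21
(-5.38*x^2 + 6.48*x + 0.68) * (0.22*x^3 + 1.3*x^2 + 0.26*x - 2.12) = -1.1836*x^5 - 5.5684*x^4 + 7.1748*x^3 + 13.9744*x^2 - 13.5608*x - 1.4416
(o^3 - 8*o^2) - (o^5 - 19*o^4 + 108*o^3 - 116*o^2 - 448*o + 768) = -o^5 + 19*o^4 - 107*o^3 + 108*o^2 + 448*o - 768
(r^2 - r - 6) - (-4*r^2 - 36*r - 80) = 5*r^2 + 35*r + 74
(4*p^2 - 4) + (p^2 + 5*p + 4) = 5*p^2 + 5*p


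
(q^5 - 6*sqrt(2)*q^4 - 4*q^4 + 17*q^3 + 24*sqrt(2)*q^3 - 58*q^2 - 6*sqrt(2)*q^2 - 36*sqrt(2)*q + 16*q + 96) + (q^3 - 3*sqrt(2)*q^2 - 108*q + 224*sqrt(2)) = q^5 - 6*sqrt(2)*q^4 - 4*q^4 + 18*q^3 + 24*sqrt(2)*q^3 - 58*q^2 - 9*sqrt(2)*q^2 - 92*q - 36*sqrt(2)*q + 96 + 224*sqrt(2)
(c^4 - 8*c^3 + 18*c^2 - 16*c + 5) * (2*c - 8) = 2*c^5 - 24*c^4 + 100*c^3 - 176*c^2 + 138*c - 40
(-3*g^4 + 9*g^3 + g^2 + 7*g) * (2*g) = -6*g^5 + 18*g^4 + 2*g^3 + 14*g^2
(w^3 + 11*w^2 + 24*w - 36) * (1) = w^3 + 11*w^2 + 24*w - 36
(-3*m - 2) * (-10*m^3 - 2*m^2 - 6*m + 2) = 30*m^4 + 26*m^3 + 22*m^2 + 6*m - 4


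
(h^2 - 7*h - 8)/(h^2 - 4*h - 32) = (h + 1)/(h + 4)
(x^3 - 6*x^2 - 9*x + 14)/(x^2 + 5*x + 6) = (x^2 - 8*x + 7)/(x + 3)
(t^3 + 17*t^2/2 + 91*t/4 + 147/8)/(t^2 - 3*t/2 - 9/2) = (t^2 + 7*t + 49/4)/(t - 3)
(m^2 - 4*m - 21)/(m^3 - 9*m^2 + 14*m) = (m + 3)/(m*(m - 2))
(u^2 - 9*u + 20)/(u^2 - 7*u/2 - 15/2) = 2*(u - 4)/(2*u + 3)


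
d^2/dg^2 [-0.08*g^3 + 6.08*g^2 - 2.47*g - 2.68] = 12.16 - 0.48*g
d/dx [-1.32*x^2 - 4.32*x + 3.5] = -2.64*x - 4.32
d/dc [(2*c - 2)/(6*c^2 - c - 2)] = 2*(6*c^2 - c - (c - 1)*(12*c - 1) - 2)/(-6*c^2 + c + 2)^2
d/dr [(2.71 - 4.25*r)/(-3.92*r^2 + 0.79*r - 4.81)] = (-16.66*r^2 + 21.2464*r + 18.3016)/(15.3664*r^4 - 6.1936*r^3 + 38.3345*r^2 - 7.5998*r + 23.1361)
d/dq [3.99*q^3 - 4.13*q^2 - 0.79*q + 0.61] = 11.97*q^2 - 8.26*q - 0.79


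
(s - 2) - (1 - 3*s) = 4*s - 3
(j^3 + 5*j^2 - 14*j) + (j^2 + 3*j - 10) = j^3 + 6*j^2 - 11*j - 10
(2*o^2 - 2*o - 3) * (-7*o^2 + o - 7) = -14*o^4 + 16*o^3 + 5*o^2 + 11*o + 21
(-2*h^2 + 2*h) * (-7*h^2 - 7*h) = 14*h^4 - 14*h^2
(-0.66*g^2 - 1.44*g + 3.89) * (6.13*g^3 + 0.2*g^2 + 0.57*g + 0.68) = -4.0458*g^5 - 8.9592*g^4 + 23.1815*g^3 - 0.4916*g^2 + 1.2381*g + 2.6452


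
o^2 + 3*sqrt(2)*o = o*(o + 3*sqrt(2))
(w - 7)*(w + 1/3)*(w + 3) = w^3 - 11*w^2/3 - 67*w/3 - 7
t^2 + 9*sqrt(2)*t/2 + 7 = (t + sqrt(2))*(t + 7*sqrt(2)/2)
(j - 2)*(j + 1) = j^2 - j - 2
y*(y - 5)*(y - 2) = y^3 - 7*y^2 + 10*y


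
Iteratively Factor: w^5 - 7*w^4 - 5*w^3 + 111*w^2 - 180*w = (w - 3)*(w^4 - 4*w^3 - 17*w^2 + 60*w) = (w - 3)^2*(w^3 - w^2 - 20*w) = (w - 3)^2*(w + 4)*(w^2 - 5*w) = w*(w - 3)^2*(w + 4)*(w - 5)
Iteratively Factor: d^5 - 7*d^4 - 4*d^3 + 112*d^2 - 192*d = (d + 4)*(d^4 - 11*d^3 + 40*d^2 - 48*d) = (d - 3)*(d + 4)*(d^3 - 8*d^2 + 16*d) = (d - 4)*(d - 3)*(d + 4)*(d^2 - 4*d) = (d - 4)^2*(d - 3)*(d + 4)*(d)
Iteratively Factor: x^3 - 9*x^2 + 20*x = (x)*(x^2 - 9*x + 20) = x*(x - 5)*(x - 4)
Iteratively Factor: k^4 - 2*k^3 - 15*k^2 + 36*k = (k - 3)*(k^3 + k^2 - 12*k) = k*(k - 3)*(k^2 + k - 12) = k*(k - 3)^2*(k + 4)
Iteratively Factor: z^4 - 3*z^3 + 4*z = (z + 1)*(z^3 - 4*z^2 + 4*z) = z*(z + 1)*(z^2 - 4*z + 4) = z*(z - 2)*(z + 1)*(z - 2)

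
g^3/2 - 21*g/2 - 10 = (g/2 + 1/2)*(g - 5)*(g + 4)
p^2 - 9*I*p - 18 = (p - 6*I)*(p - 3*I)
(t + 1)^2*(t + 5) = t^3 + 7*t^2 + 11*t + 5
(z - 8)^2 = z^2 - 16*z + 64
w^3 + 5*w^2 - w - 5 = (w - 1)*(w + 1)*(w + 5)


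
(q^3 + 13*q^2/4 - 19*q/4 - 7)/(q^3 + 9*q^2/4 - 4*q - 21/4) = (q + 4)/(q + 3)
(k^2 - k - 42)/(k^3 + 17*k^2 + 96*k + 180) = (k - 7)/(k^2 + 11*k + 30)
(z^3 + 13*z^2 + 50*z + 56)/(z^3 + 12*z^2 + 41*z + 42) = (z + 4)/(z + 3)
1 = 1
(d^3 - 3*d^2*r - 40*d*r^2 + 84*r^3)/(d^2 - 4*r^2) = (d^2 - d*r - 42*r^2)/(d + 2*r)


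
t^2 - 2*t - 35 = (t - 7)*(t + 5)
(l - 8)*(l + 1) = l^2 - 7*l - 8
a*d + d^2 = d*(a + d)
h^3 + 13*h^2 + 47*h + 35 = (h + 1)*(h + 5)*(h + 7)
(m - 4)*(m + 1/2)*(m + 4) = m^3 + m^2/2 - 16*m - 8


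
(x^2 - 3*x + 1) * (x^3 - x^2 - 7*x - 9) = x^5 - 4*x^4 - 3*x^3 + 11*x^2 + 20*x - 9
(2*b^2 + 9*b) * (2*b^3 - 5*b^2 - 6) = 4*b^5 + 8*b^4 - 45*b^3 - 12*b^2 - 54*b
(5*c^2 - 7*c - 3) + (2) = 5*c^2 - 7*c - 1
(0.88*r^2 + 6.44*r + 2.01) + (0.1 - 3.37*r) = 0.88*r^2 + 3.07*r + 2.11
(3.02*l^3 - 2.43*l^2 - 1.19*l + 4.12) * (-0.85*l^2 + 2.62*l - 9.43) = -2.567*l^5 + 9.9779*l^4 - 33.8337*l^3 + 16.2951*l^2 + 22.0161*l - 38.8516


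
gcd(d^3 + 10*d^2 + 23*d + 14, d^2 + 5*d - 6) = 1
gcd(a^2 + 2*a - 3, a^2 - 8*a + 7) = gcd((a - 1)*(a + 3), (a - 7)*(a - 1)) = a - 1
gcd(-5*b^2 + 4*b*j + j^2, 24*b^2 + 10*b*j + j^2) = 1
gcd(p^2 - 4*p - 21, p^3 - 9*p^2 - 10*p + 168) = p - 7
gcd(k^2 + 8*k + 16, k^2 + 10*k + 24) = k + 4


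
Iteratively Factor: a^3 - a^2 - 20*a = (a + 4)*(a^2 - 5*a) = a*(a + 4)*(a - 5)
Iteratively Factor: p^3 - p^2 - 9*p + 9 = (p + 3)*(p^2 - 4*p + 3) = (p - 3)*(p + 3)*(p - 1)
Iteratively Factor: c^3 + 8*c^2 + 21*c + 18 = (c + 2)*(c^2 + 6*c + 9) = (c + 2)*(c + 3)*(c + 3)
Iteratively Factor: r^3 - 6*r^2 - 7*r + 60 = (r + 3)*(r^2 - 9*r + 20) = (r - 4)*(r + 3)*(r - 5)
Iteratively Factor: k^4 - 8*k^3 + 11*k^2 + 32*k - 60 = (k + 2)*(k^3 - 10*k^2 + 31*k - 30) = (k - 3)*(k + 2)*(k^2 - 7*k + 10) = (k - 5)*(k - 3)*(k + 2)*(k - 2)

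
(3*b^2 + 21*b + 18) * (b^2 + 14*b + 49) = 3*b^4 + 63*b^3 + 459*b^2 + 1281*b + 882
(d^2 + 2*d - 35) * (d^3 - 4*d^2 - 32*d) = d^5 - 2*d^4 - 75*d^3 + 76*d^2 + 1120*d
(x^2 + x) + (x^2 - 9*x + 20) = 2*x^2 - 8*x + 20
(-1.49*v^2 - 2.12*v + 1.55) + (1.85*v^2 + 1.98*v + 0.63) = 0.36*v^2 - 0.14*v + 2.18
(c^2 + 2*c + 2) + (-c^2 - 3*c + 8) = 10 - c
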